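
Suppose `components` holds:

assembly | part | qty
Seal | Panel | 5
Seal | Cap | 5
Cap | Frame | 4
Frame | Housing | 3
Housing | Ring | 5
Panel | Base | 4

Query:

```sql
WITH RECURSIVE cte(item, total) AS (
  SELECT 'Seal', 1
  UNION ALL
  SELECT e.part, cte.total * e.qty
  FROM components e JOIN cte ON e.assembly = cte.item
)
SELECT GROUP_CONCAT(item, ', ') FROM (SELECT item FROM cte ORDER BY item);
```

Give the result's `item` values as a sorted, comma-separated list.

Base: (Seal, total=1).
Iteration 1: components of {Seal} -> Cap = 1*5 = 5, Panel = 1*5 = 5.
Iteration 2: components of {Cap,Panel} -> Base = 5*4 = 20, Frame = 5*4 = 20.
Iteration 3: components of {Base,Frame} -> Housing = 20*3 = 60.
Iteration 4: components of {Housing} -> Ring = 60*5 = 300.
Iteration 5: no further components; recursion stops.

Base, Cap, Frame, Housing, Panel, Ring, Seal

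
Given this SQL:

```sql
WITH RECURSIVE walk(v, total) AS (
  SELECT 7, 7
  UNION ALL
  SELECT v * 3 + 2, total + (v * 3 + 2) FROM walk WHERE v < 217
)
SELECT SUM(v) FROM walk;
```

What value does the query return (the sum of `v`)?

Base: v=7, total=7.
Iteration 1: 7 < 217 holds -> v = 7 * 3 + 2 = 23, total = 7 + 23 = 30.
Iteration 2: 23 < 217 holds -> v = 23 * 3 + 2 = 71, total = 30 + 71 = 101.
Iteration 3: 71 < 217 holds -> v = 71 * 3 + 2 = 215, total = 101 + 215 = 316.
Iteration 4: 215 < 217 holds -> v = 215 * 3 + 2 = 647, total = 316 + 647 = 963.
Iteration 5: 647 < 217 fails; recursion stops.
SUM(v) = 7 + 23 + 71 + 215 + 647 = 963.

963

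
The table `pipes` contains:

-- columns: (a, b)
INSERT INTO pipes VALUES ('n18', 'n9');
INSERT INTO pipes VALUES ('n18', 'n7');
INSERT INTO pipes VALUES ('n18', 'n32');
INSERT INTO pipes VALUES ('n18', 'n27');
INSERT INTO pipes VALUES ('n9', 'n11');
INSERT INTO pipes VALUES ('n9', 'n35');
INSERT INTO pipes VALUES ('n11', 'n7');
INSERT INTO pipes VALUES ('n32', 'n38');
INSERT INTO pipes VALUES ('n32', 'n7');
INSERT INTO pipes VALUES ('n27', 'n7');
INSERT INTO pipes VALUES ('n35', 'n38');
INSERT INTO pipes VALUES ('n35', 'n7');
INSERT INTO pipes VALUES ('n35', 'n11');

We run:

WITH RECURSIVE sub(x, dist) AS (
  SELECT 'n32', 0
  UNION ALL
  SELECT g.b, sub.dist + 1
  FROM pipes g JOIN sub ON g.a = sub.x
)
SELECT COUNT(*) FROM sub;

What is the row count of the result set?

Base: (n32, dist=0).
Iteration 1: edges from {n32} -> (n38, dist=1), (n7, dist=1).
Iteration 2: no outgoing edges from {n38,n7}; recursion stops.
Total rows emitted: 3.

3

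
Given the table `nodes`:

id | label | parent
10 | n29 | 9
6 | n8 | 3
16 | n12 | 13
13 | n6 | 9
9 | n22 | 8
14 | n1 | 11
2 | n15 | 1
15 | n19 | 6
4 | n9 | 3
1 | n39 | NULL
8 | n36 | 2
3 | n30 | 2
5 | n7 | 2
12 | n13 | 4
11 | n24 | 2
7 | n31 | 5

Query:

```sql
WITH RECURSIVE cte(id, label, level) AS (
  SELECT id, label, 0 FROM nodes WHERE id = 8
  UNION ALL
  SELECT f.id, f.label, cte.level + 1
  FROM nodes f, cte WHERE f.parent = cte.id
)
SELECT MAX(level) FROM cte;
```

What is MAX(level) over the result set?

Base: id=8 (n36) at level 0.
Iteration 1: rows with parent in {8} -> n22 (id 9, level 1).
Iteration 2: rows with parent in {9} -> n29 (id 10, level 2), n6 (id 13, level 2).
Iteration 3: rows with parent in {10,13} -> n12 (id 16, level 3).
Iteration 4: no rows with parent in {16}; recursion stops.
level values: 0, 1, 2, 2, 3; the maximum is 3.

3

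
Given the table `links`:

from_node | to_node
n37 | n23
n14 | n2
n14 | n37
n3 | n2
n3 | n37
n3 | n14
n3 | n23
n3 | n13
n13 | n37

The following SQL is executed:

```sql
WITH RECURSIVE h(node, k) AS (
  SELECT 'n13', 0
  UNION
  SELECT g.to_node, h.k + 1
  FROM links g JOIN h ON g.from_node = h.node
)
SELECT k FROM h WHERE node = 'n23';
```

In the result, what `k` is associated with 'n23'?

2

Base: (n13, k=0).
Iteration 1: edges from {n13} -> (n37, k=1).
Iteration 2: edges from {n37} -> (n23, k=2).
Iteration 3: no outgoing edges from {n23}; recursion stops.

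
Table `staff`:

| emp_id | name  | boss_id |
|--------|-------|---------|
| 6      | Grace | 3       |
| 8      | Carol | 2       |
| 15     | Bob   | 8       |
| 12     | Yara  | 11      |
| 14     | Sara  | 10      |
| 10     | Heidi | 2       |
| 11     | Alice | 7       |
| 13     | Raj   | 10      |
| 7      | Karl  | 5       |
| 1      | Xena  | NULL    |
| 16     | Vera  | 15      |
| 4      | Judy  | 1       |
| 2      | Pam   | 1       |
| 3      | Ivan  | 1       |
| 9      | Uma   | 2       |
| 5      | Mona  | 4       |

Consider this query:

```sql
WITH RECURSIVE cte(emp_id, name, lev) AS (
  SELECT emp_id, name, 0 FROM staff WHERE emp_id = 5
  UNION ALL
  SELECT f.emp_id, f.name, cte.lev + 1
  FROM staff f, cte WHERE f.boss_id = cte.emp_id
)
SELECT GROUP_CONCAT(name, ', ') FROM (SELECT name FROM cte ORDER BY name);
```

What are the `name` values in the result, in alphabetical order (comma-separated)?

Base: emp_id=5 (Mona) at lev 0.
Iteration 1: rows with boss_id in {5} -> Karl (id 7, lev 1).
Iteration 2: rows with boss_id in {7} -> Alice (id 11, lev 2).
Iteration 3: rows with boss_id in {11} -> Yara (id 12, lev 3).
Iteration 4: no rows with boss_id in {12}; recursion stops.

Alice, Karl, Mona, Yara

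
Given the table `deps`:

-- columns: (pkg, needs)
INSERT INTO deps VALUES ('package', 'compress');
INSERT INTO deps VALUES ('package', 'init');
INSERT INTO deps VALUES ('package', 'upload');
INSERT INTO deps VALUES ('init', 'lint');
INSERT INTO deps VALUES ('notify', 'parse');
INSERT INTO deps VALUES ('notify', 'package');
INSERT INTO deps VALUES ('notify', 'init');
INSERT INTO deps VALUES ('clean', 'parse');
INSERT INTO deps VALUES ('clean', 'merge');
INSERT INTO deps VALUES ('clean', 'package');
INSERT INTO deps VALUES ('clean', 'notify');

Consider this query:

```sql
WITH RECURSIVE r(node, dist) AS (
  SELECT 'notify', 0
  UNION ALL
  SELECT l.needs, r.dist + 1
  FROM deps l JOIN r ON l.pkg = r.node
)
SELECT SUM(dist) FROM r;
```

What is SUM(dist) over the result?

14

Base: (notify, dist=0).
Iteration 1: edges from {notify} -> (init, dist=1), (package, dist=1), (parse, dist=1).
Iteration 2: edges from {init,package,parse} -> (compress, dist=2), (init, dist=2), (lint, dist=2), (upload, dist=2).
Iteration 3: edges from {compress,init,lint,upload} -> (lint, dist=3).
Iteration 4: no outgoing edges from {lint}; recursion stops.
SUM(dist) = 0 + 1 + 1 + 1 + 2 + 2 + 2 + 2 + 3 = 14.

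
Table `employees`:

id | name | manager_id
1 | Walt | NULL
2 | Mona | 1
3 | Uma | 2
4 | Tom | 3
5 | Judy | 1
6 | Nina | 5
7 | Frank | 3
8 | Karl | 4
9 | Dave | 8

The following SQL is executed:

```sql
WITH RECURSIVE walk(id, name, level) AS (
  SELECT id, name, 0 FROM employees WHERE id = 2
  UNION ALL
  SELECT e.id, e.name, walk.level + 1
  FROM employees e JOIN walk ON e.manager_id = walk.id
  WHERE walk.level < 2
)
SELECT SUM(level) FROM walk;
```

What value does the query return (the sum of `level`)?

5

Base: id=2 (Mona) at level 0.
Iteration 1: rows with manager_id in {2} -> Uma (id 3, level 1).
Iteration 2: rows with manager_id in {3} -> Tom (id 4, level 2), Frank (id 7, level 2).
Iteration 3: level < 2 fails for all current rows; recursion stops.
SUM(level) = 0 + 1 + 2 + 2 = 5.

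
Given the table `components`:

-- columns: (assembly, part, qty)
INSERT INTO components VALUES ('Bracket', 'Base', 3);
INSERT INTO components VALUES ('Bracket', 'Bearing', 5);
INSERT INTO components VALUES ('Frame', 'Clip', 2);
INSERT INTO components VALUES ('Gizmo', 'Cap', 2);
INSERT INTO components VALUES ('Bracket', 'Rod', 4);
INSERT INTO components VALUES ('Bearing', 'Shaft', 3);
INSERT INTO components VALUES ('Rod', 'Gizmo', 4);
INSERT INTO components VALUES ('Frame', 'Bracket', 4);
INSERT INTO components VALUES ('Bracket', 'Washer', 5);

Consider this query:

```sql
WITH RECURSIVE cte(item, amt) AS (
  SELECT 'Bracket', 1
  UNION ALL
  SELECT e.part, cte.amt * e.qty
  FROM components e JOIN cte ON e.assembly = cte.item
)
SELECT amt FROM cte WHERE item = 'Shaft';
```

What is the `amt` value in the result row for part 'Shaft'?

15

Base: (Bracket, amt=1).
Iteration 1: components of {Bracket} -> Base = 1*3 = 3, Bearing = 1*5 = 5, Rod = 1*4 = 4, Washer = 1*5 = 5.
Iteration 2: components of {Base,Bearing,Rod,Washer} -> Gizmo = 4*4 = 16, Shaft = 5*3 = 15.
Iteration 3: components of {Gizmo,Shaft} -> Cap = 16*2 = 32.
Iteration 4: no further components; recursion stops.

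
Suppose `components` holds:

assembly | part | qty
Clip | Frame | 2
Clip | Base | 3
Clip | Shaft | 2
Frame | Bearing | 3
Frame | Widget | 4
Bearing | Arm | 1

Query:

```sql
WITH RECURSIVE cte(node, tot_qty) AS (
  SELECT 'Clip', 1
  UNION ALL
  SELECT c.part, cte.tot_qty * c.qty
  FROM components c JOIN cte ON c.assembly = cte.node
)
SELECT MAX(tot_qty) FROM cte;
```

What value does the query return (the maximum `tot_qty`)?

Base: (Clip, tot_qty=1).
Iteration 1: components of {Clip} -> Base = 1*3 = 3, Frame = 1*2 = 2, Shaft = 1*2 = 2.
Iteration 2: components of {Base,Frame,Shaft} -> Bearing = 2*3 = 6, Widget = 2*4 = 8.
Iteration 3: components of {Bearing,Widget} -> Arm = 6*1 = 6.
Iteration 4: no further components; recursion stops.
tot_qty values: 1, 2, 3, 2, 6, 8, 6; the maximum is 8.

8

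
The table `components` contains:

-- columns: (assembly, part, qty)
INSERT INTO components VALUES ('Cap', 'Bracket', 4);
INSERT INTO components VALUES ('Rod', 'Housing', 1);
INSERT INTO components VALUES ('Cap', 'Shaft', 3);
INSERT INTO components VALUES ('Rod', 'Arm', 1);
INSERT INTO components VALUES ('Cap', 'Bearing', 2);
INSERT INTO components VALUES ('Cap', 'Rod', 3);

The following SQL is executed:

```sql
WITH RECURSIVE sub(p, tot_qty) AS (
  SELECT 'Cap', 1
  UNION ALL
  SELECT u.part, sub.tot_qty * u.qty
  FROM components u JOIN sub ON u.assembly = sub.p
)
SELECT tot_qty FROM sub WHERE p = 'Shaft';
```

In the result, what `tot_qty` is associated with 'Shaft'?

Base: (Cap, tot_qty=1).
Iteration 1: components of {Cap} -> Bearing = 1*2 = 2, Bracket = 1*4 = 4, Rod = 1*3 = 3, Shaft = 1*3 = 3.
Iteration 2: components of {Bearing,Bracket,Rod,Shaft} -> Arm = 3*1 = 3, Housing = 3*1 = 3.
Iteration 3: no further components; recursion stops.

3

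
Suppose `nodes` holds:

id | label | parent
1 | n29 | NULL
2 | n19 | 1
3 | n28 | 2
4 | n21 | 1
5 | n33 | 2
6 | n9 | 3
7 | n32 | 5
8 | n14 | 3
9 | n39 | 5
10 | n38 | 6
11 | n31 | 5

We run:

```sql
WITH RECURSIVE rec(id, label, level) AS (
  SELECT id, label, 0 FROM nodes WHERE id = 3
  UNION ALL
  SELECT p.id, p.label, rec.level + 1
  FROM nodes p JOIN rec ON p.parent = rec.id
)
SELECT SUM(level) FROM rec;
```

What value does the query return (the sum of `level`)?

Base: id=3 (n28) at level 0.
Iteration 1: rows with parent in {3} -> n9 (id 6, level 1), n14 (id 8, level 1).
Iteration 2: rows with parent in {6,8} -> n38 (id 10, level 2).
Iteration 3: no rows with parent in {10}; recursion stops.
SUM(level) = 0 + 1 + 1 + 2 = 4.

4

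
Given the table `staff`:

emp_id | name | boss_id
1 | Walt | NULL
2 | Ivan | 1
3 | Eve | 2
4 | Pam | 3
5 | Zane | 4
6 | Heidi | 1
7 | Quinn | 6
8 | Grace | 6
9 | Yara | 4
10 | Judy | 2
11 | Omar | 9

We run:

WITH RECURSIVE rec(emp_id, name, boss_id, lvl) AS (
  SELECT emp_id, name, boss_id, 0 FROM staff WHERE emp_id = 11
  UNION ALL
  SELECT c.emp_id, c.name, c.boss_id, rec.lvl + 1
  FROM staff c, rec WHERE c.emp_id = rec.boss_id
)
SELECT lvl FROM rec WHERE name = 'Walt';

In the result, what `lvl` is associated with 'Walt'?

Base: emp_id=11 (Omar), boss_id=9, lvl 0.
Iteration 1: join on emp_id=9 -> Yara (id 9, boss_id=4, lvl 1).
Iteration 2: join on emp_id=4 -> Pam (id 4, boss_id=3, lvl 2).
Iteration 3: join on emp_id=3 -> Eve (id 3, boss_id=2, lvl 3).
Iteration 4: join on emp_id=2 -> Ivan (id 2, boss_id=1, lvl 4).
Iteration 5: join on emp_id=1 -> Walt (id 1, boss_id=NULL, lvl 5).
Iteration 6: boss_id is NULL; no match; recursion stops.

5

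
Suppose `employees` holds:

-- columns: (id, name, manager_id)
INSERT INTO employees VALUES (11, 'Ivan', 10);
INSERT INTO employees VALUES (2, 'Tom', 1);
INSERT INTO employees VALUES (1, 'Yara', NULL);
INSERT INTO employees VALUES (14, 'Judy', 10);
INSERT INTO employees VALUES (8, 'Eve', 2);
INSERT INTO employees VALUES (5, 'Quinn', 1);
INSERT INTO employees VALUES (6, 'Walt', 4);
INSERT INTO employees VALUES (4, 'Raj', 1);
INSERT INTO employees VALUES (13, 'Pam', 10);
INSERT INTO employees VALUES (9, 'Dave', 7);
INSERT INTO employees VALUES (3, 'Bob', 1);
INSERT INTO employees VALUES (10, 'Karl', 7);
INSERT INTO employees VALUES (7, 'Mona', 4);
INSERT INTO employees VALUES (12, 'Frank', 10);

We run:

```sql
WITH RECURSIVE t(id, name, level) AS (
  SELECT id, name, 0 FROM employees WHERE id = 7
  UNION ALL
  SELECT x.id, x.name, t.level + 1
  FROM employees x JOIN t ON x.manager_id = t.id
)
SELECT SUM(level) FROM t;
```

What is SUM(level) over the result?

Base: id=7 (Mona) at level 0.
Iteration 1: rows with manager_id in {7} -> Dave (id 9, level 1), Karl (id 10, level 1).
Iteration 2: rows with manager_id in {9,10} -> Ivan (id 11, level 2), Frank (id 12, level 2), Pam (id 13, level 2), Judy (id 14, level 2).
Iteration 3: no rows with manager_id in {11,12,13,14}; recursion stops.
SUM(level) = 0 + 1 + 1 + 2 + 2 + 2 + 2 = 10.

10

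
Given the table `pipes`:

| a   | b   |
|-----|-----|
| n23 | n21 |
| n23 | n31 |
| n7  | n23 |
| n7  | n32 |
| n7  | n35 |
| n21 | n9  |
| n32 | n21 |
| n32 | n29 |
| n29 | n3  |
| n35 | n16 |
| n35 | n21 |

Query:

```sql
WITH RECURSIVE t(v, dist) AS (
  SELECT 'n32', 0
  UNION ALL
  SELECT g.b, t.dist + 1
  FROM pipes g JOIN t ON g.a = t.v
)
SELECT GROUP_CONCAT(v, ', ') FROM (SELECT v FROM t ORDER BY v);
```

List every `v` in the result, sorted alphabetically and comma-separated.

n21, n29, n3, n32, n9

Base: (n32, dist=0).
Iteration 1: edges from {n32} -> (n21, dist=1), (n29, dist=1).
Iteration 2: edges from {n21,n29} -> (n3, dist=2), (n9, dist=2).
Iteration 3: no outgoing edges from {n3,n9}; recursion stops.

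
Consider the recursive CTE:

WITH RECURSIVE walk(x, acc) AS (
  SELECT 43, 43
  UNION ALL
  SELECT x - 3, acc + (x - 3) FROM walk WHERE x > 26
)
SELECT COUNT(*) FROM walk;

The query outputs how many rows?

7

Base: x=43, acc=43.
Iteration 1: 43 > 26 holds -> x = 43 - 3 = 40, acc = 43 + 40 = 83.
Iteration 2: 40 > 26 holds -> x = 40 - 3 = 37, acc = 83 + 37 = 120.
Iteration 3: 37 > 26 holds -> x = 37 - 3 = 34, acc = 120 + 34 = 154.
Iteration 4: 34 > 26 holds -> x = 34 - 3 = 31, acc = 154 + 31 = 185.
Iteration 5: 31 > 26 holds -> x = 31 - 3 = 28, acc = 185 + 28 = 213.
Iteration 6: 28 > 26 holds -> x = 28 - 3 = 25, acc = 213 + 25 = 238.
Iteration 7: 25 > 26 fails; recursion stops.
Total rows emitted: 7.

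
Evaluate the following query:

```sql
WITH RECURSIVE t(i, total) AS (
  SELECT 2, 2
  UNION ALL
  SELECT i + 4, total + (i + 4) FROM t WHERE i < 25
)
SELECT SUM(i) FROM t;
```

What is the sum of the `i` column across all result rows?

98

Base: i=2, total=2.
Iteration 1: 2 < 25 holds -> i = 2 + 4 = 6, total = 2 + 6 = 8.
Iteration 2: 6 < 25 holds -> i = 6 + 4 = 10, total = 8 + 10 = 18.
Iteration 3: 10 < 25 holds -> i = 10 + 4 = 14, total = 18 + 14 = 32.
Iteration 4: 14 < 25 holds -> i = 14 + 4 = 18, total = 32 + 18 = 50.
Iteration 5: 18 < 25 holds -> i = 18 + 4 = 22, total = 50 + 22 = 72.
Iteration 6: 22 < 25 holds -> i = 22 + 4 = 26, total = 72 + 26 = 98.
Iteration 7: 26 < 25 fails; recursion stops.
SUM(i) = 2 + 6 + 10 + 14 + 18 + 22 + 26 = 98.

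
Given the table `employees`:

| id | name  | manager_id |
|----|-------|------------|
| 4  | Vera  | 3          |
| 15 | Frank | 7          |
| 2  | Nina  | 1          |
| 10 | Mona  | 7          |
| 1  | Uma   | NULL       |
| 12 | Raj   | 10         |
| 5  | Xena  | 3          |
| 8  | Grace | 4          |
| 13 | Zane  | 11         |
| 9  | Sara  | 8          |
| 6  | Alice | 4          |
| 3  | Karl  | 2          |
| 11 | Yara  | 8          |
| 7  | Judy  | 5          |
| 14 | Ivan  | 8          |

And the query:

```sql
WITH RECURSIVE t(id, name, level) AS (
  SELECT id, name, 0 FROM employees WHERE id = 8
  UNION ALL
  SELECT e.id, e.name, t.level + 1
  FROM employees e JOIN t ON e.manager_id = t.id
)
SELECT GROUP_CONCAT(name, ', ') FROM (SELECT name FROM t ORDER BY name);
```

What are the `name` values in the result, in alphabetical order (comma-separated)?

Base: id=8 (Grace) at level 0.
Iteration 1: rows with manager_id in {8} -> Sara (id 9, level 1), Yara (id 11, level 1), Ivan (id 14, level 1).
Iteration 2: rows with manager_id in {9,11,14} -> Zane (id 13, level 2).
Iteration 3: no rows with manager_id in {13}; recursion stops.

Grace, Ivan, Sara, Yara, Zane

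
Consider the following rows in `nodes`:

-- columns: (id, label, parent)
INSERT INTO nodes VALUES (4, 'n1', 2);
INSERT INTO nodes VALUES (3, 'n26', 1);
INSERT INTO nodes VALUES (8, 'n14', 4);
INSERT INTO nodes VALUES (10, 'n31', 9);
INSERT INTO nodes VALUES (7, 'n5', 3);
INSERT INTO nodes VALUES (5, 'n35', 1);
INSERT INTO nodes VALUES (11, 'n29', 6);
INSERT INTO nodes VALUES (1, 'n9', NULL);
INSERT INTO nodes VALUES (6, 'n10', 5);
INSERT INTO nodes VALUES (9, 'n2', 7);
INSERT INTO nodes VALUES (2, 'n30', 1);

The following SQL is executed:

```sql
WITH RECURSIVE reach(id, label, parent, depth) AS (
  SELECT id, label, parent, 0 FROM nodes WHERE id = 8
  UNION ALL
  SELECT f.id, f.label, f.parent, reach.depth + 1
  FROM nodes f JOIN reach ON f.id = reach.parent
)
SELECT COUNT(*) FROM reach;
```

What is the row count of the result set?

4

Base: id=8 (n14), parent=4, depth 0.
Iteration 1: join on id=4 -> n1 (id 4, parent=2, depth 1).
Iteration 2: join on id=2 -> n30 (id 2, parent=1, depth 2).
Iteration 3: join on id=1 -> n9 (id 1, parent=NULL, depth 3).
Iteration 4: parent is NULL; no match; recursion stops.
Total rows emitted: 4.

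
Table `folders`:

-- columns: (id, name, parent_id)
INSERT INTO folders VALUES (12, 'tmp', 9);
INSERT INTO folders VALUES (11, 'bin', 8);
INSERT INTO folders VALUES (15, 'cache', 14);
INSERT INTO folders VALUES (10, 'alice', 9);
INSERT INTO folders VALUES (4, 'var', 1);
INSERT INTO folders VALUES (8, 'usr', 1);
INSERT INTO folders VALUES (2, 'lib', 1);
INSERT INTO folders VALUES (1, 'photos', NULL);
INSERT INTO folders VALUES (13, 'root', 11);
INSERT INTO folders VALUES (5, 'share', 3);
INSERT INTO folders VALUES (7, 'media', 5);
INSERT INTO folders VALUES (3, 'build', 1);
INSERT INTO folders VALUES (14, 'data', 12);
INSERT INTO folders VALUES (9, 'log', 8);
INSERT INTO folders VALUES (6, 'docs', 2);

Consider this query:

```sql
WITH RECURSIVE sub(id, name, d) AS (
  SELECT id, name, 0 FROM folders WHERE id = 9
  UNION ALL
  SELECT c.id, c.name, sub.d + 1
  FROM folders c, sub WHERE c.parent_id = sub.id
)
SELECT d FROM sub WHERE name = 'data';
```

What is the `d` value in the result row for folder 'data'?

Base: id=9 (log) at d 0.
Iteration 1: rows with parent_id in {9} -> alice (id 10, d 1), tmp (id 12, d 1).
Iteration 2: rows with parent_id in {10,12} -> data (id 14, d 2).
Iteration 3: rows with parent_id in {14} -> cache (id 15, d 3).
Iteration 4: no rows with parent_id in {15}; recursion stops.

2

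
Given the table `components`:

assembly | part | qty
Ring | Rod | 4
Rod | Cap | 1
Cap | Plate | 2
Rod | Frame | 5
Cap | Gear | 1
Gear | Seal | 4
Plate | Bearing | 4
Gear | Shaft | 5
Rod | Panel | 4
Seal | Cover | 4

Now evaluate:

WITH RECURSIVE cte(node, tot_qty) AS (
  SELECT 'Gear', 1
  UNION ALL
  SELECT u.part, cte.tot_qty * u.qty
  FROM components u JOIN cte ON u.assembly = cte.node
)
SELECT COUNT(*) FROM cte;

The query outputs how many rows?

Base: (Gear, tot_qty=1).
Iteration 1: components of {Gear} -> Seal = 1*4 = 4, Shaft = 1*5 = 5.
Iteration 2: components of {Seal,Shaft} -> Cover = 4*4 = 16.
Iteration 3: no further components; recursion stops.
Total rows emitted: 4.

4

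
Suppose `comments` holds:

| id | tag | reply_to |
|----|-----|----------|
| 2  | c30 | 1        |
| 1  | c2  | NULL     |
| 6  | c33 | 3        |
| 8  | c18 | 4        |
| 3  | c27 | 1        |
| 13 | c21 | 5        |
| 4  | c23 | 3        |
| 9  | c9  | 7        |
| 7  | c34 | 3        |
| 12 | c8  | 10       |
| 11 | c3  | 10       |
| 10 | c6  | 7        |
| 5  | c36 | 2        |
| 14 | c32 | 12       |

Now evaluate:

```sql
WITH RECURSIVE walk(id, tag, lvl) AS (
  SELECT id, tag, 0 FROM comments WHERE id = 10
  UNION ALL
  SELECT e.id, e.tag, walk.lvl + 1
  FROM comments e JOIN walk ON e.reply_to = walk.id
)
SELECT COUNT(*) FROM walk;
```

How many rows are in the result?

Base: id=10 (c6) at lvl 0.
Iteration 1: rows with reply_to in {10} -> c3 (id 11, lvl 1), c8 (id 12, lvl 1).
Iteration 2: rows with reply_to in {11,12} -> c32 (id 14, lvl 2).
Iteration 3: no rows with reply_to in {14}; recursion stops.
Total rows emitted: 4.

4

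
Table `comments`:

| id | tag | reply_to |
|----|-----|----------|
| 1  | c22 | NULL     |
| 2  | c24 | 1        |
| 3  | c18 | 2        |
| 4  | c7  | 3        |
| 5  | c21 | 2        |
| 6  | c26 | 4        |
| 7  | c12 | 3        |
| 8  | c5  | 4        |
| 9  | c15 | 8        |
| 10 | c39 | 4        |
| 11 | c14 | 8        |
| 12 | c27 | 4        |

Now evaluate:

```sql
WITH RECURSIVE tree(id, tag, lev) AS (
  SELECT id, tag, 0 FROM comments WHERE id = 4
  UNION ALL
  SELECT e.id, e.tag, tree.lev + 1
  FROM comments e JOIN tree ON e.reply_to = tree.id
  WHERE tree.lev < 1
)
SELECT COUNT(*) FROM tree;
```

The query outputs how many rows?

Base: id=4 (c7) at lev 0.
Iteration 1: rows with reply_to in {4} -> c26 (id 6, lev 1), c5 (id 8, lev 1), c39 (id 10, lev 1), c27 (id 12, lev 1).
Iteration 2: lev < 1 fails for all current rows; recursion stops.
Total rows emitted: 5.

5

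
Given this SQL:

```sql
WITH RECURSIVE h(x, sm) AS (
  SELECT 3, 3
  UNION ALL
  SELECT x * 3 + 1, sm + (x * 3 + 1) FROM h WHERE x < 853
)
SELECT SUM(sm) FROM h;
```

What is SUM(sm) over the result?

Base: x=3, sm=3.
Iteration 1: 3 < 853 holds -> x = 3 * 3 + 1 = 10, sm = 3 + 10 = 13.
Iteration 2: 10 < 853 holds -> x = 10 * 3 + 1 = 31, sm = 13 + 31 = 44.
Iteration 3: 31 < 853 holds -> x = 31 * 3 + 1 = 94, sm = 44 + 94 = 138.
Iteration 4: 94 < 853 holds -> x = 94 * 3 + 1 = 283, sm = 138 + 283 = 421.
Iteration 5: 283 < 853 holds -> x = 283 * 3 + 1 = 850, sm = 421 + 850 = 1271.
Iteration 6: 850 < 853 holds -> x = 850 * 3 + 1 = 2551, sm = 1271 + 2551 = 3822.
Iteration 7: 2551 < 853 fails; recursion stops.
SUM(sm) = 3 + 13 + 44 + 138 + 421 + 1271 + 3822 = 5712.

5712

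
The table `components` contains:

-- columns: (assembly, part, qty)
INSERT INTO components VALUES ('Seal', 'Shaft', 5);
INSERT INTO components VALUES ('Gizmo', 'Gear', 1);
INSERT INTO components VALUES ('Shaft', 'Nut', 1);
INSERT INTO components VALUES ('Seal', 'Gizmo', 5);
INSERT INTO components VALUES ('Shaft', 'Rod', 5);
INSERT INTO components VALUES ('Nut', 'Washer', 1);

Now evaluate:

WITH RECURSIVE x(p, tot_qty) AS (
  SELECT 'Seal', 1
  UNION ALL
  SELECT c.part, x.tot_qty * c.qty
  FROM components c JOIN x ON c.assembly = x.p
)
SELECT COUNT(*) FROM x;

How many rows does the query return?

7

Base: (Seal, tot_qty=1).
Iteration 1: components of {Seal} -> Gizmo = 1*5 = 5, Shaft = 1*5 = 5.
Iteration 2: components of {Gizmo,Shaft} -> Gear = 5*1 = 5, Nut = 5*1 = 5, Rod = 5*5 = 25.
Iteration 3: components of {Gear,Nut,Rod} -> Washer = 5*1 = 5.
Iteration 4: no further components; recursion stops.
Total rows emitted: 7.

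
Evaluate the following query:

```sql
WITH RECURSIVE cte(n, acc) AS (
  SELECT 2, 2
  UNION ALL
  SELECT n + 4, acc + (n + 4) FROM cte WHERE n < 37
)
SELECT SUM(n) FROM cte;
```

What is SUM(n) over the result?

200

Base: n=2, acc=2.
Iteration 1: 2 < 37 holds -> n = 2 + 4 = 6, acc = 2 + 6 = 8.
Iteration 2: 6 < 37 holds -> n = 6 + 4 = 10, acc = 8 + 10 = 18.
Iteration 3: 10 < 37 holds -> n = 10 + 4 = 14, acc = 18 + 14 = 32.
Iteration 4: 14 < 37 holds -> n = 14 + 4 = 18, acc = 32 + 18 = 50.
Iteration 5: 18 < 37 holds -> n = 18 + 4 = 22, acc = 50 + 22 = 72.
Iteration 6: 22 < 37 holds -> n = 22 + 4 = 26, acc = 72 + 26 = 98.
Iteration 7: 26 < 37 holds -> n = 26 + 4 = 30, acc = 98 + 30 = 128.
Iteration 8: 30 < 37 holds -> n = 30 + 4 = 34, acc = 128 + 34 = 162.
Iteration 9: 34 < 37 holds -> n = 34 + 4 = 38, acc = 162 + 38 = 200.
Iteration 10: 38 < 37 fails; recursion stops.
SUM(n) = 2 + 6 + 10 + 14 + 18 + 22 + 26 + 30 + 34 + 38 = 200.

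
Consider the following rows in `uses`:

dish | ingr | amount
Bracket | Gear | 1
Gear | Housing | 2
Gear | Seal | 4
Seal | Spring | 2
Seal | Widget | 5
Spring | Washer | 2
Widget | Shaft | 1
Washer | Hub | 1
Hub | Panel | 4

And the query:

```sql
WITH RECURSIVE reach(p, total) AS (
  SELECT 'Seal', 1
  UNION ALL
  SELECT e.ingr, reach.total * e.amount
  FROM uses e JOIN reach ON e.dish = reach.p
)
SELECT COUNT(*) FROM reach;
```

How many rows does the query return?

Base: (Seal, total=1).
Iteration 1: components of {Seal} -> Spring = 1*2 = 2, Widget = 1*5 = 5.
Iteration 2: components of {Spring,Widget} -> Shaft = 5*1 = 5, Washer = 2*2 = 4.
Iteration 3: components of {Shaft,Washer} -> Hub = 4*1 = 4.
Iteration 4: components of {Hub} -> Panel = 4*4 = 16.
Iteration 5: no further components; recursion stops.
Total rows emitted: 7.

7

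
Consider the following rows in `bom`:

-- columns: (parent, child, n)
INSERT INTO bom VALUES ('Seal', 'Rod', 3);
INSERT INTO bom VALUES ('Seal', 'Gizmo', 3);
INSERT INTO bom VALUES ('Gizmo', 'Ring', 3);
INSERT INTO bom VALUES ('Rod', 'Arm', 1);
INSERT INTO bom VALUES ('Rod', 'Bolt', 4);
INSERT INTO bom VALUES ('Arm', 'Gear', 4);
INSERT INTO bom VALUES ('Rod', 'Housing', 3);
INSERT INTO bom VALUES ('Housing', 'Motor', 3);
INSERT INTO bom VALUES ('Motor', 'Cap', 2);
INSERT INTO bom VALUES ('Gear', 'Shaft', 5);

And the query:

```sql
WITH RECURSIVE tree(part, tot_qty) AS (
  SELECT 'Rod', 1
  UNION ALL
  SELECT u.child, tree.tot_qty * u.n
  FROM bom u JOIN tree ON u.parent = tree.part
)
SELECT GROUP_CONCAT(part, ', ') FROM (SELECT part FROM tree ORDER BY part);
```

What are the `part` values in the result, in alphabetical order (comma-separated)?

Arm, Bolt, Cap, Gear, Housing, Motor, Rod, Shaft

Base: (Rod, tot_qty=1).
Iteration 1: components of {Rod} -> Arm = 1*1 = 1, Bolt = 1*4 = 4, Housing = 1*3 = 3.
Iteration 2: components of {Arm,Bolt,Housing} -> Gear = 1*4 = 4, Motor = 3*3 = 9.
Iteration 3: components of {Gear,Motor} -> Cap = 9*2 = 18, Shaft = 4*5 = 20.
Iteration 4: no further components; recursion stops.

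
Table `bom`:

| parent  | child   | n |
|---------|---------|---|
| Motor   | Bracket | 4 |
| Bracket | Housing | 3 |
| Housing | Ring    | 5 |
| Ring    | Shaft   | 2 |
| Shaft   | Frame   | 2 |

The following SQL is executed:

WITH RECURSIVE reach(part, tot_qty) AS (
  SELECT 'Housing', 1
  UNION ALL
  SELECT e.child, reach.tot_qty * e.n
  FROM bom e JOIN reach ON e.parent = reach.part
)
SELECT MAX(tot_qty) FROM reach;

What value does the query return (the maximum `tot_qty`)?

20

Base: (Housing, tot_qty=1).
Iteration 1: components of {Housing} -> Ring = 1*5 = 5.
Iteration 2: components of {Ring} -> Shaft = 5*2 = 10.
Iteration 3: components of {Shaft} -> Frame = 10*2 = 20.
Iteration 4: no further components; recursion stops.
tot_qty values: 1, 5, 10, 20; the maximum is 20.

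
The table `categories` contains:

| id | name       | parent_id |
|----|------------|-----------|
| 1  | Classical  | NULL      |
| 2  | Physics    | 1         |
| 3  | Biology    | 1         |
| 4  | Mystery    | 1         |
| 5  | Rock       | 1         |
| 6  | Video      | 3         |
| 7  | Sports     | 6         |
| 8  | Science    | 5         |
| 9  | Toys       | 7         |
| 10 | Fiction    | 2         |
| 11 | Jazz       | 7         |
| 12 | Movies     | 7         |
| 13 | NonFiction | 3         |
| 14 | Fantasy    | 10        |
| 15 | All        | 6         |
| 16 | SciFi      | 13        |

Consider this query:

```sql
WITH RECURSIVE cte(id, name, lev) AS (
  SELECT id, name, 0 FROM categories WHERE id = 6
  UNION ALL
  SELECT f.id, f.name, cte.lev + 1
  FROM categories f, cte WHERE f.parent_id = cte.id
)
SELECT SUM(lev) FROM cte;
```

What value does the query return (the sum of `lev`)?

Base: id=6 (Video) at lev 0.
Iteration 1: rows with parent_id in {6} -> Sports (id 7, lev 1), All (id 15, lev 1).
Iteration 2: rows with parent_id in {7,15} -> Toys (id 9, lev 2), Jazz (id 11, lev 2), Movies (id 12, lev 2).
Iteration 3: no rows with parent_id in {9,11,12}; recursion stops.
SUM(lev) = 0 + 1 + 1 + 2 + 2 + 2 = 8.

8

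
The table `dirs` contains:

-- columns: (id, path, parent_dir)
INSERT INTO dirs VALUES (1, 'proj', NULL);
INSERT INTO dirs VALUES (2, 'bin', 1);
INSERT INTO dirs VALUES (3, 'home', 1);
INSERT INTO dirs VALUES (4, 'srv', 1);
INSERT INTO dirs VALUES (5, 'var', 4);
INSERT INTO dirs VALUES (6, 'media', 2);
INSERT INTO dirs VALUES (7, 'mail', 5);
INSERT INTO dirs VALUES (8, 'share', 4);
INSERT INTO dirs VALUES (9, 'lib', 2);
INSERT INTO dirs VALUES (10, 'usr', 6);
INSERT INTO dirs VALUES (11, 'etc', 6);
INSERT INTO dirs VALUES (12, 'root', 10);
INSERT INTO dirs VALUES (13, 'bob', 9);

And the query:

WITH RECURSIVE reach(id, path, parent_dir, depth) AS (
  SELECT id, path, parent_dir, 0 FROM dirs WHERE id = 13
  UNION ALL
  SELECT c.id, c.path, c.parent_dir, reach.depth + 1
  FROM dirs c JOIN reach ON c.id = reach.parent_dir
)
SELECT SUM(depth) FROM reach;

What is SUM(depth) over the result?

Base: id=13 (bob), parent_dir=9, depth 0.
Iteration 1: join on id=9 -> lib (id 9, parent_dir=2, depth 1).
Iteration 2: join on id=2 -> bin (id 2, parent_dir=1, depth 2).
Iteration 3: join on id=1 -> proj (id 1, parent_dir=NULL, depth 3).
Iteration 4: parent_dir is NULL; no match; recursion stops.
SUM(depth) = 0 + 1 + 2 + 3 = 6.

6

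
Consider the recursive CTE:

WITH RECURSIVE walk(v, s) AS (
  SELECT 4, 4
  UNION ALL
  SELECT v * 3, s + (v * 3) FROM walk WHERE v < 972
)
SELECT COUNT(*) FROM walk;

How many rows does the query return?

Base: v=4, s=4.
Iteration 1: 4 < 972 holds -> v = 4 * 3 = 12, s = 4 + 12 = 16.
Iteration 2: 12 < 972 holds -> v = 12 * 3 = 36, s = 16 + 36 = 52.
Iteration 3: 36 < 972 holds -> v = 36 * 3 = 108, s = 52 + 108 = 160.
Iteration 4: 108 < 972 holds -> v = 108 * 3 = 324, s = 160 + 324 = 484.
Iteration 5: 324 < 972 holds -> v = 324 * 3 = 972, s = 484 + 972 = 1456.
Iteration 6: 972 < 972 fails; recursion stops.
Total rows emitted: 6.

6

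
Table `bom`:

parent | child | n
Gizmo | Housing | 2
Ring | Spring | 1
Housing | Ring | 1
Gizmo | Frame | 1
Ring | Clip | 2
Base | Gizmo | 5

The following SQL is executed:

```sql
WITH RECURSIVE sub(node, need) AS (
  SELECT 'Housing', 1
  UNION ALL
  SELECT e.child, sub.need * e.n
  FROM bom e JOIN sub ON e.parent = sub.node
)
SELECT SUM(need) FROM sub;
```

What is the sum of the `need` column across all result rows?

5

Base: (Housing, need=1).
Iteration 1: components of {Housing} -> Ring = 1*1 = 1.
Iteration 2: components of {Ring} -> Clip = 1*2 = 2, Spring = 1*1 = 1.
Iteration 3: no further components; recursion stops.
SUM(need) = 1 + 1 + 1 + 2 = 5.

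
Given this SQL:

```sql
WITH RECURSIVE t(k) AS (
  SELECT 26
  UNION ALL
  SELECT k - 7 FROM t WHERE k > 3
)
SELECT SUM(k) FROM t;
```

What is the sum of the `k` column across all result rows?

Base: k=26.
Iteration 1: 26 > 3 holds -> k = 26 - 7 = 19.
Iteration 2: 19 > 3 holds -> k = 19 - 7 = 12.
Iteration 3: 12 > 3 holds -> k = 12 - 7 = 5.
Iteration 4: 5 > 3 holds -> k = 5 - 7 = -2.
Iteration 5: -2 > 3 fails; recursion stops.
SUM(k) = 26 + 19 + 12 + 5 + -2 = 60.

60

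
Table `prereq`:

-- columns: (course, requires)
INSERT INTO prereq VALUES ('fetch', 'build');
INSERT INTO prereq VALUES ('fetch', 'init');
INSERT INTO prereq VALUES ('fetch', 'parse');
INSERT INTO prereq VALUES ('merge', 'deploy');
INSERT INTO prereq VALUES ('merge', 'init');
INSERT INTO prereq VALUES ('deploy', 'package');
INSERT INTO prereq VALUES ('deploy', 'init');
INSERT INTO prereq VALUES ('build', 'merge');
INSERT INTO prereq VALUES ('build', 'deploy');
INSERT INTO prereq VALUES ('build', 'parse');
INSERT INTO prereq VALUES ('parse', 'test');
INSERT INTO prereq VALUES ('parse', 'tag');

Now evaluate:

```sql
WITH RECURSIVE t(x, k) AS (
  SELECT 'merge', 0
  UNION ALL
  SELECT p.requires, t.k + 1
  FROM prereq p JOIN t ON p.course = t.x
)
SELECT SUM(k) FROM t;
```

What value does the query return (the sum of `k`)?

6

Base: (merge, k=0).
Iteration 1: edges from {merge} -> (deploy, k=1), (init, k=1).
Iteration 2: edges from {deploy,init} -> (init, k=2), (package, k=2).
Iteration 3: no outgoing edges from {init,package}; recursion stops.
SUM(k) = 0 + 1 + 1 + 2 + 2 = 6.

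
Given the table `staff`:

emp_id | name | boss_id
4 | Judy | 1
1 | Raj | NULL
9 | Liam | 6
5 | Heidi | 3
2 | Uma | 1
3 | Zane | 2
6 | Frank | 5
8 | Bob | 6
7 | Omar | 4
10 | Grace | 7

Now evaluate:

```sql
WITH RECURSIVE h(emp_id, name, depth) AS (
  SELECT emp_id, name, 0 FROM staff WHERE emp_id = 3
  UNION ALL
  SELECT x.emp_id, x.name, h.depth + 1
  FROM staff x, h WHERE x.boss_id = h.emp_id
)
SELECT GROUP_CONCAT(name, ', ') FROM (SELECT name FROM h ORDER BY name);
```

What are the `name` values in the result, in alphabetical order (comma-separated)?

Bob, Frank, Heidi, Liam, Zane

Base: emp_id=3 (Zane) at depth 0.
Iteration 1: rows with boss_id in {3} -> Heidi (id 5, depth 1).
Iteration 2: rows with boss_id in {5} -> Frank (id 6, depth 2).
Iteration 3: rows with boss_id in {6} -> Bob (id 8, depth 3), Liam (id 9, depth 3).
Iteration 4: no rows with boss_id in {8,9}; recursion stops.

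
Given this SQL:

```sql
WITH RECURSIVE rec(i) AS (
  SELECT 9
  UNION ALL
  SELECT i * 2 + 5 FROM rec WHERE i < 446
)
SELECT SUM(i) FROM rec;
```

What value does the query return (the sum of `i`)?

Base: i=9.
Iteration 1: 9 < 446 holds -> i = 9 * 2 + 5 = 23.
Iteration 2: 23 < 446 holds -> i = 23 * 2 + 5 = 51.
Iteration 3: 51 < 446 holds -> i = 51 * 2 + 5 = 107.
Iteration 4: 107 < 446 holds -> i = 107 * 2 + 5 = 219.
Iteration 5: 219 < 446 holds -> i = 219 * 2 + 5 = 443.
Iteration 6: 443 < 446 holds -> i = 443 * 2 + 5 = 891.
Iteration 7: 891 < 446 fails; recursion stops.
SUM(i) = 9 + 23 + 51 + 107 + 219 + 443 + 891 = 1743.

1743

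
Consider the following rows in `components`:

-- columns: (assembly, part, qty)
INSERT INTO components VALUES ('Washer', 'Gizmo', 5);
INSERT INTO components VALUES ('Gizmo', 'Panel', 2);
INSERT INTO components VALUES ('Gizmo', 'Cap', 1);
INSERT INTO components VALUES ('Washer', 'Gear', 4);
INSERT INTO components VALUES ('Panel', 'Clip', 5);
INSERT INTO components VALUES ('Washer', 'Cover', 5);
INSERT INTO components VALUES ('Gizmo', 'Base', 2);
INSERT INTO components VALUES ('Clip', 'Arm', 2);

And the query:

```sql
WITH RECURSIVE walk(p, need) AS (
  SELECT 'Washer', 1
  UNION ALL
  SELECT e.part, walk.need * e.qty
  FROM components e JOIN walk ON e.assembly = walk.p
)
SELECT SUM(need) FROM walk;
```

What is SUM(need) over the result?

Base: (Washer, need=1).
Iteration 1: components of {Washer} -> Cover = 1*5 = 5, Gear = 1*4 = 4, Gizmo = 1*5 = 5.
Iteration 2: components of {Cover,Gear,Gizmo} -> Base = 5*2 = 10, Cap = 5*1 = 5, Panel = 5*2 = 10.
Iteration 3: components of {Base,Cap,Panel} -> Clip = 10*5 = 50.
Iteration 4: components of {Clip} -> Arm = 50*2 = 100.
Iteration 5: no further components; recursion stops.
SUM(need) = 1 + 5 + 4 + 5 + 10 + 5 + 10 + 50 + 100 = 190.

190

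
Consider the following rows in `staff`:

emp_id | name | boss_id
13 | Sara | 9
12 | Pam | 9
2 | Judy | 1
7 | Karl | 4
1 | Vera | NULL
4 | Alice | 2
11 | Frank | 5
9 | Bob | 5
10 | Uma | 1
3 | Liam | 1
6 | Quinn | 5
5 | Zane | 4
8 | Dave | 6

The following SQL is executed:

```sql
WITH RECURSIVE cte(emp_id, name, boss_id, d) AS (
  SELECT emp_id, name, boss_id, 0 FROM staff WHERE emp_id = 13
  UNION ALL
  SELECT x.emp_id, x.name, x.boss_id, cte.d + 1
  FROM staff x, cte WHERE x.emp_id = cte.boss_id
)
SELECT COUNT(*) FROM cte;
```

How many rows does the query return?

Base: emp_id=13 (Sara), boss_id=9, d 0.
Iteration 1: join on emp_id=9 -> Bob (id 9, boss_id=5, d 1).
Iteration 2: join on emp_id=5 -> Zane (id 5, boss_id=4, d 2).
Iteration 3: join on emp_id=4 -> Alice (id 4, boss_id=2, d 3).
Iteration 4: join on emp_id=2 -> Judy (id 2, boss_id=1, d 4).
Iteration 5: join on emp_id=1 -> Vera (id 1, boss_id=NULL, d 5).
Iteration 6: boss_id is NULL; no match; recursion stops.
Total rows emitted: 6.

6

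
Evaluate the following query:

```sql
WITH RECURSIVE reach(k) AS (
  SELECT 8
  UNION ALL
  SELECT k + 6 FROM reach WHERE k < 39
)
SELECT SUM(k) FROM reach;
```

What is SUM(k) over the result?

Base: k=8.
Iteration 1: 8 < 39 holds -> k = 8 + 6 = 14.
Iteration 2: 14 < 39 holds -> k = 14 + 6 = 20.
Iteration 3: 20 < 39 holds -> k = 20 + 6 = 26.
Iteration 4: 26 < 39 holds -> k = 26 + 6 = 32.
Iteration 5: 32 < 39 holds -> k = 32 + 6 = 38.
Iteration 6: 38 < 39 holds -> k = 38 + 6 = 44.
Iteration 7: 44 < 39 fails; recursion stops.
SUM(k) = 8 + 14 + 20 + 26 + 32 + 38 + 44 = 182.

182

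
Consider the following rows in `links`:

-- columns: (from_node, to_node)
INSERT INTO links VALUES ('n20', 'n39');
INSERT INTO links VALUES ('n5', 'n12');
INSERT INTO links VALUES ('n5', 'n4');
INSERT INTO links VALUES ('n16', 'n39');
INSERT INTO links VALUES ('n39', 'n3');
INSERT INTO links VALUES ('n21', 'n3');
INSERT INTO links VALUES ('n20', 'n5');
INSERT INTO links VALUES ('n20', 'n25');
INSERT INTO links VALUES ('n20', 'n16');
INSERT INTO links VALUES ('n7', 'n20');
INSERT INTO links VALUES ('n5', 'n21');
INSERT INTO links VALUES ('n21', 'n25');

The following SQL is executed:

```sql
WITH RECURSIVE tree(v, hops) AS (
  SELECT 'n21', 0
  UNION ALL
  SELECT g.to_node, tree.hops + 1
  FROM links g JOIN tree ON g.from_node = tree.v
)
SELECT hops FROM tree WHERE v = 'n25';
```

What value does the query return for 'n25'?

1

Base: (n21, hops=0).
Iteration 1: edges from {n21} -> (n25, hops=1), (n3, hops=1).
Iteration 2: no outgoing edges from {n25,n3}; recursion stops.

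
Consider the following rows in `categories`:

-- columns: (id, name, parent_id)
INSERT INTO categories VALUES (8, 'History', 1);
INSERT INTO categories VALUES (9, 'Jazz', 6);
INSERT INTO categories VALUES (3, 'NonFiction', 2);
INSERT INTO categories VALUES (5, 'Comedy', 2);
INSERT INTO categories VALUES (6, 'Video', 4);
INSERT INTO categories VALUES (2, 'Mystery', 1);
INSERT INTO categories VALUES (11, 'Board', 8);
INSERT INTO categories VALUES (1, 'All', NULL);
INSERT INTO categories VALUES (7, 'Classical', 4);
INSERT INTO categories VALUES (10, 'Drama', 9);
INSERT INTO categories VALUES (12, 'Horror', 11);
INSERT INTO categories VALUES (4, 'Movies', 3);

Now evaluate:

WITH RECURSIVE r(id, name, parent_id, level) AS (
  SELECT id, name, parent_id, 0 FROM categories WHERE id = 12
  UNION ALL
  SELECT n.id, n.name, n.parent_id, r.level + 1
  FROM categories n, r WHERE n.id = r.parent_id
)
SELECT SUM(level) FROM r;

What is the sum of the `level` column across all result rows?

6

Base: id=12 (Horror), parent_id=11, level 0.
Iteration 1: join on id=11 -> Board (id 11, parent_id=8, level 1).
Iteration 2: join on id=8 -> History (id 8, parent_id=1, level 2).
Iteration 3: join on id=1 -> All (id 1, parent_id=NULL, level 3).
Iteration 4: parent_id is NULL; no match; recursion stops.
SUM(level) = 0 + 1 + 2 + 3 = 6.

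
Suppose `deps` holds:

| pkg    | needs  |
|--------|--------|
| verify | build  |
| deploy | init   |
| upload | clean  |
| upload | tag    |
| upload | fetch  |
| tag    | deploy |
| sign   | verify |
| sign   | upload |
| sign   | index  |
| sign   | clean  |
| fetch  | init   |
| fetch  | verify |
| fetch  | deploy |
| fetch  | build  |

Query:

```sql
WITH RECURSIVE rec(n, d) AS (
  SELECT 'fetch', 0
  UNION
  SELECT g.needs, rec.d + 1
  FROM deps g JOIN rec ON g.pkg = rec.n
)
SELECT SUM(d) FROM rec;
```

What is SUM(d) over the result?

Base: (fetch, d=0).
Iteration 1: edges from {fetch} -> (build, d=1), (deploy, d=1), (init, d=1), (verify, d=1).
Iteration 2: edges from {build,deploy,init,verify} -> (build, d=2), (init, d=2).
Iteration 3: no outgoing edges from {build,init}; recursion stops.
SUM(d) = 0 + 1 + 1 + 1 + 1 + 2 + 2 = 8.

8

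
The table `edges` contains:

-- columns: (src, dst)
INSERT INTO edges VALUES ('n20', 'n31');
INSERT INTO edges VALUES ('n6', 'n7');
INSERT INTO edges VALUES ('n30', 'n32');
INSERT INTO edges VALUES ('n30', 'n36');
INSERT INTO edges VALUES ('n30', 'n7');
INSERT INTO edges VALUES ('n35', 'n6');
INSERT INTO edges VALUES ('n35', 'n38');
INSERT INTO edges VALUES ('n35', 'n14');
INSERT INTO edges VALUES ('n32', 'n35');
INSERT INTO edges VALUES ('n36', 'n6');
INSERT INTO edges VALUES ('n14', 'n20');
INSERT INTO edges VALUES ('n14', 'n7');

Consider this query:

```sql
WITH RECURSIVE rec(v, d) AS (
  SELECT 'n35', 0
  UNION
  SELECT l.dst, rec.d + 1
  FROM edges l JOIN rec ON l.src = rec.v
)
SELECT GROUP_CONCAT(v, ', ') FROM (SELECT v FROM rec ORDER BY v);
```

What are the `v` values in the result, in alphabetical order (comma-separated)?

Base: (n35, d=0).
Iteration 1: edges from {n35} -> (n14, d=1), (n38, d=1), (n6, d=1).
Iteration 2: edges from {n14,n38,n6} -> (n20, d=2), (n7, d=2). [UNION drops 1 duplicate row(s)]
Iteration 3: edges from {n20,n7} -> (n31, d=3).
Iteration 4: no outgoing edges from {n31}; recursion stops.

n14, n20, n31, n35, n38, n6, n7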